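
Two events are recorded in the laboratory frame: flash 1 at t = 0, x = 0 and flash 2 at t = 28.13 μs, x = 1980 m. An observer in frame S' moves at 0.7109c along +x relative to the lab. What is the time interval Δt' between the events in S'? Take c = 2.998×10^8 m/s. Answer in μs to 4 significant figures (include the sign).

Δt' ≈ 33.32 μs

γ = 1/√(1 − 0.7109²) = 1.42188
Δt' = γ(Δt − vΔx/c²) = 1.42188 × (28.13 μs − 0.7109×1980 m / (2.998×10^8 m/s))
= 1.42188 × (23.4349 μs) = 33.32 μs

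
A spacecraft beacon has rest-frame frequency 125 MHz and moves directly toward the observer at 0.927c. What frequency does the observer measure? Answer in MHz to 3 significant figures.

Relativistic Doppler: f_obs = f_src √((1+β)/(1−β))
= 125 × √(1.9270/0.073000) = 125 × 5.1378 = 642 MHz

f_obs ≈ 642 MHz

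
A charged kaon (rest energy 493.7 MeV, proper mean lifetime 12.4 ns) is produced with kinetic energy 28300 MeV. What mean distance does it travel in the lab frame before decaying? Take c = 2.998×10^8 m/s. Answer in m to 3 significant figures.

γ = 1 + K/(m₀c²) = 1 + 28300/493.7 = 58.322
β = √(1 − 1/γ²) = 0.99985
Dilated lifetime: γτ₀ = 58.322 × 12.4 ns = 723.20 ns
d = βc·γτ₀ = 0.99985 × (2.998×10^8 m/s) × 7.2320×10^-7 s = 217 m

d ≈ 217 m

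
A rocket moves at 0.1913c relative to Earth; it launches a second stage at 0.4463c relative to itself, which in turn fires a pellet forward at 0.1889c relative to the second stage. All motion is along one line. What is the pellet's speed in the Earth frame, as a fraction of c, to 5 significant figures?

u ≈ 0.69880c

Compose boost 2: (0.4463 + 0.1913)/(1 + 0.4463×0.1913) = 0.63760/1.085377 = 0.5874455
Compose boost 3: (0.1889 + 0.5874455)/(1 + 0.1889×0.5874455) = 0.7763455/1.110968 = 0.69880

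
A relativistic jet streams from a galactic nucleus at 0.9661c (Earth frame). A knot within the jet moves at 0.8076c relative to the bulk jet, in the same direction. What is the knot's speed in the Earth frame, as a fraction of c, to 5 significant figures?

u ≈ 0.99634c

Relativistic velocity addition: u = (u' + v)/(1 + u'v/c²)
= (0.8076 + 0.9661)/(1 + 0.8076×0.9661) = 1.7737/1.780222 = 0.99634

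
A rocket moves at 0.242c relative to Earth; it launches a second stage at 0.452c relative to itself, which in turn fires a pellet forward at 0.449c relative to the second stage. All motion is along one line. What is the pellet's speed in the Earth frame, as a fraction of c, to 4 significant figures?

u ≈ 0.8389c

Compose boost 2: (0.452 + 0.242)/(1 + 0.452×0.242) = 0.6940/1.10938 = 0.625572
Compose boost 3: (0.449 + 0.625572)/(1 + 0.449×0.625572) = 1.07457/1.28088 = 0.8389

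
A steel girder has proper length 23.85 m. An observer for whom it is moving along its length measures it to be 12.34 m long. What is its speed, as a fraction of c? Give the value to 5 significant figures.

γ = L₀/L = 23.85/12.34 = 1.932739
β = √(1 − 1/γ²) = 0.85574

β ≈ 0.85574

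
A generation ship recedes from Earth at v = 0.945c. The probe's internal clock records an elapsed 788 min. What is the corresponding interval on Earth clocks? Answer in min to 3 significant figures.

Δt ≈ 2410 min

γ = 1/√(1 − 0.945²) = 3.0574
Time dilation: Δt = γτ₀ = 3.0574 × 788 min = 2410 min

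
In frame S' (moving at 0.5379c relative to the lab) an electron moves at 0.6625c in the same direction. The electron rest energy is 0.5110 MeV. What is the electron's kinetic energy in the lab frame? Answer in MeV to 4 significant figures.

u_lab = (0.6625 + 0.5379)/(1 + 0.6625×0.5379) = 0.8850166
γ = 1/√(1 − 0.8850166²) = 2.14795
K = (γ − 1)m₀c² = (2.14795 − 1) × 0.5110 = 1.14795 × 0.5110 = 0.5866 MeV

K ≈ 0.5866 MeV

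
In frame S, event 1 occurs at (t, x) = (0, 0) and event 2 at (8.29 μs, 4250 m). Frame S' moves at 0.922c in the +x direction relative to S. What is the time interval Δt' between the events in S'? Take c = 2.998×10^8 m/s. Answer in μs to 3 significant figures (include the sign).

Δt' ≈ -12.3 μs

γ = 1/√(1 − 0.922²) = 2.5827
Δt' = γ(Δt − vΔx/c²) = 2.5827 × (8.29 μs − 0.922×4250 m / (2.998×10^8 m/s))
= 2.5827 × (-4.7804 μs) = -12.3 μs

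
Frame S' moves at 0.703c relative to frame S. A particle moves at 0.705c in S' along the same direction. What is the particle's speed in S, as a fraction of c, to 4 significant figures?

Relativistic velocity addition: u = (u' + v)/(1 + u'v/c²)
= (0.705 + 0.703)/(1 + 0.705×0.703) = 1.408/1.49561 = 0.9414

u ≈ 0.9414c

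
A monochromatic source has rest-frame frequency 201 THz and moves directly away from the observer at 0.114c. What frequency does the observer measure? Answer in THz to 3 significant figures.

f_obs ≈ 179 THz

Relativistic Doppler: f_obs = f_src √((1−β)/(1+β))
= 201 × √(0.88600/1.1140) = 201 × 0.89181 = 179 THz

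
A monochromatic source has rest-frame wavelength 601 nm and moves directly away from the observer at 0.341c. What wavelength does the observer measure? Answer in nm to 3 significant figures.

Relativistic Doppler: λ_obs = λ_src √((1+β)/(1−β))
= 601 × √(1.3410/0.65900) = 601 × 1.4265 = 857 nm

λ_obs ≈ 857 nm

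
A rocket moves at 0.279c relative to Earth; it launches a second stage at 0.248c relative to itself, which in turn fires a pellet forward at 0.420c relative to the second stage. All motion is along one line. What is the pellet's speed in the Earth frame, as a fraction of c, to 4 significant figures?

Compose boost 2: (0.248 + 0.279)/(1 + 0.248×0.279) = 0.5270/1.06919 = 0.492896
Compose boost 3: (0.420 + 0.492896)/(1 + 0.420×0.492896) = 0.912896/1.20702 = 0.7563

u ≈ 0.7563c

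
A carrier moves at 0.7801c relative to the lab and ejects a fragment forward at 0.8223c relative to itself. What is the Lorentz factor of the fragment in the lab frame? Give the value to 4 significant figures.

u_lab = (0.8223 + 0.7801)/(1 + 0.8223×0.7801) = 1.6024/1.641476 = 0.9761945
γ = 1/√(1 − 0.9761945²) = 4.610

γ ≈ 4.610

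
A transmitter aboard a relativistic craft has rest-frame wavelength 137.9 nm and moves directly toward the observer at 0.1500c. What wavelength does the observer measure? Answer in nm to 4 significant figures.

Relativistic Doppler: λ_obs = λ_src √((1−β)/(1+β))
= 137.9 × √(0.850000/1.15000) = 137.9 × 0.859727 = 118.6 nm

λ_obs ≈ 118.6 nm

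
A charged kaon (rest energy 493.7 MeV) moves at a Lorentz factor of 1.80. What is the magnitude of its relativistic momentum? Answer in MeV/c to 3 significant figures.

p ≈ 739 MeV/c

β = √(1 − 1/γ²) = √(1 − 1/1.80²) = 0.83148
p = γβm₀c = 1.80 × 0.83148 × 493.7 MeV/c = 739 MeV/c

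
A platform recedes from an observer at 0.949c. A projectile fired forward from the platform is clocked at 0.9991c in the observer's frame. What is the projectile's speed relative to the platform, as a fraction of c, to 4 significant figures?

Inverse velocity addition: u' = (u − v)/(1 − uv/c²)
= (0.9991 − 0.949)/(1 − 0.9991×0.949) = 0.05010/0.0518541 = 0.9662

u' ≈ 0.9662c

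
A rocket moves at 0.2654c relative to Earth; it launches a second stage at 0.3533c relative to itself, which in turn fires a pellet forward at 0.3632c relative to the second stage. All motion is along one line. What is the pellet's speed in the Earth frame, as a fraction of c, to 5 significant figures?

u ≈ 0.77055c

Compose boost 2: (0.3533 + 0.2654)/(1 + 0.3533×0.2654) = 0.61870/1.093766 = 0.5656604
Compose boost 3: (0.3632 + 0.5656604)/(1 + 0.3632×0.5656604) = 0.9288604/1.205448 = 0.77055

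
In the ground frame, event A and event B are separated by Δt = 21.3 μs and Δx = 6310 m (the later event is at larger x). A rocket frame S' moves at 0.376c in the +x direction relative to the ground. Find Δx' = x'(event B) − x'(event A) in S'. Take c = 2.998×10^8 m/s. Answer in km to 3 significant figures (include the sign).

Δx' ≈ 4.22 km

γ = 1/√(1 − 0.376²) = 1.0792
Δx' = γ(Δx − vΔt) = 1.0792 × (6310 m − 0.376×(2.998×10^8 m/s)×21.3×10^-6 s)
= 1.0792 × (3909.0 m) = 4.22 km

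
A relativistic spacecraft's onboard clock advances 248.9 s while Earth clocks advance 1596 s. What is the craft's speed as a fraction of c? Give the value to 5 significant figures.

β ≈ 0.98776

γ = Δt/τ₀ = 1596/248.9 = 6.412214
β = √(1 − 1/γ²) = √(1 − 1/6.412214²) = 0.98776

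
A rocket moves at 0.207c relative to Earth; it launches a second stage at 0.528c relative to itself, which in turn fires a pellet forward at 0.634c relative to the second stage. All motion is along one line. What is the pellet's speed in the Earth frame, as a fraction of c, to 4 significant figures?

Compose boost 2: (0.528 + 0.207)/(1 + 0.528×0.207) = 0.7350/1.10930 = 0.662582
Compose boost 3: (0.634 + 0.662582)/(1 + 0.634×0.662582) = 1.29658/1.42008 = 0.9130

u ≈ 0.9130c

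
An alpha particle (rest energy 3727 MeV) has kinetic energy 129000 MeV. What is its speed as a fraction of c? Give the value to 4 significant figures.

γ = 1 + K/(m₀c²) = 1 + 129000/3727 = 35.6123
β = √(1 − 1/γ²) = 0.9996

β ≈ 0.9996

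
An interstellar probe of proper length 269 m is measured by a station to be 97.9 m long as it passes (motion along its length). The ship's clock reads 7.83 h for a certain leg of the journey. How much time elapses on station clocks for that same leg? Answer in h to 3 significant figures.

Length contraction ⇒ γ = L₀/L = 269/97.9 = 2.7477
Time dilation: Δt = γτ₀ = 2.7477 × 7.83 h = 21.5 h

Δt ≈ 21.5 h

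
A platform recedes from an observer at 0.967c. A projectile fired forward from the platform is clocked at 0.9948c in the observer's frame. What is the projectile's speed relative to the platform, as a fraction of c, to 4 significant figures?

Inverse velocity addition: u' = (u − v)/(1 − uv/c²)
= (0.9948 − 0.967)/(1 − 0.9948×0.967) = 0.02780/0.0380284 = 0.7310

u' ≈ 0.7310c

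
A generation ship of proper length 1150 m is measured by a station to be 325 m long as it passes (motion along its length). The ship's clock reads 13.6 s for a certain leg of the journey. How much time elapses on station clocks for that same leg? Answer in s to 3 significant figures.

Length contraction ⇒ γ = L₀/L = 1150/325 = 3.5385
Time dilation: Δt = γτ₀ = 3.5385 × 13.6 s = 48.1 s

Δt ≈ 48.1 s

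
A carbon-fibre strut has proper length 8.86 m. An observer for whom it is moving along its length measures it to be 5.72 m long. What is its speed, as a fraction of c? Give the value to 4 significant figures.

β ≈ 0.7637

γ = L₀/L = 8.86/5.72 = 1.54895
β = √(1 − 1/γ²) = 0.7637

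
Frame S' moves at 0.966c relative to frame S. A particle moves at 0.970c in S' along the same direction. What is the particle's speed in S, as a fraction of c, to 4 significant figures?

Relativistic velocity addition: u = (u' + v)/(1 + u'v/c²)
= (0.970 + 0.966)/(1 + 0.970×0.966) = 1.936/1.93702 = 0.9995

u ≈ 0.9995c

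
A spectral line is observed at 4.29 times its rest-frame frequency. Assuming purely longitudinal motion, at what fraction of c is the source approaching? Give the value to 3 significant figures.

β ≈ 0.897

f_obs/f_src = √((1+β)/(1−β)) = 4.29  ⇒  (1+β)/(1−β) = 18.404
β = |1 − D²|/(1 + D²) = |1 − 18.404|/(1 + 18.404) = 0.897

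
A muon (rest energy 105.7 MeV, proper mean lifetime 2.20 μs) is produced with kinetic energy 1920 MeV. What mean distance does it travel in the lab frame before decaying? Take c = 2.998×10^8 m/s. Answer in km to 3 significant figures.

γ = 1 + K/(m₀c²) = 1 + 1920/105.7 = 19.165
β = √(1 − 1/γ²) = 0.99864
Dilated lifetime: γτ₀ = 19.165 × 2.20 μs = 42.162 μs
d = βc·γτ₀ = 0.99864 × (2.998×10^8 m/s) × 4.2162×10^-5 s = 12.6 km

d ≈ 12.6 km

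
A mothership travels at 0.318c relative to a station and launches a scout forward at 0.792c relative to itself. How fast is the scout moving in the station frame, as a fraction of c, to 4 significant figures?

Compose boost 2: (0.792 + 0.318)/(1 + 0.792×0.318) = 1.110/1.25186 = 0.8867

u ≈ 0.8867c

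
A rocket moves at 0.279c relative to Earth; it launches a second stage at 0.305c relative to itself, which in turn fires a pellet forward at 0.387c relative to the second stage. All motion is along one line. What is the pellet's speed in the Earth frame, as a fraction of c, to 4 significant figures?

Compose boost 2: (0.305 + 0.279)/(1 + 0.305×0.279) = 0.5840/1.08509 = 0.538202
Compose boost 3: (0.387 + 0.538202)/(1 + 0.387×0.538202) = 0.925202/1.20828 = 0.7657

u ≈ 0.7657c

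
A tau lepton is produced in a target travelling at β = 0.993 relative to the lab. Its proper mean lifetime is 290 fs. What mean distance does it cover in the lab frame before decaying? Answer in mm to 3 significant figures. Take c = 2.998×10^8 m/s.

d ≈ 0.731 mm

γ = 1/√(1 − 0.993²) = 8.4664
Dilated lifetime: Δt = γτ₀ = 8.4664 × 290 fs = 2455.2 fs
d = vΔt = 0.993c × 2455.2 fs = 2.9770×10^8 m/s × 2.4552×10^-12 s = 0.731 mm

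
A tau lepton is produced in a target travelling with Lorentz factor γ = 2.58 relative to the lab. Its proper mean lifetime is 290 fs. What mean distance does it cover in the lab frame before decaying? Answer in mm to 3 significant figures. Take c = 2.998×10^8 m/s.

β = √(1 − 1/γ²) = √(1 − 1/2.58²) = 0.92183
Dilated lifetime: Δt = γτ₀ = 2.58 × 290 fs = 748.20 fs
d = vΔt = 0.92183c × 748.20 fs = 2.7636×10^8 m/s × 7.4820×10^-13 s = 0.207 mm

d ≈ 0.207 mm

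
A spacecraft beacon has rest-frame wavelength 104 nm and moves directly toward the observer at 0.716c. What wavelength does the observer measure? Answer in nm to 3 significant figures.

λ_obs ≈ 42.3 nm

Relativistic Doppler: λ_obs = λ_src √((1−β)/(1+β))
= 104 × √(0.28400/1.7160) = 104 × 0.40682 = 42.3 nm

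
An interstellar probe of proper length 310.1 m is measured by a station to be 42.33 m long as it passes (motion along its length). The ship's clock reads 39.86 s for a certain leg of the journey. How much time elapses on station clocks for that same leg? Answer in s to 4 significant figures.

Δt ≈ 292.0 s

Length contraction ⇒ γ = L₀/L = 310.1/42.33 = 7.32577
Time dilation: Δt = γτ₀ = 7.32577 × 39.86 s = 292.0 s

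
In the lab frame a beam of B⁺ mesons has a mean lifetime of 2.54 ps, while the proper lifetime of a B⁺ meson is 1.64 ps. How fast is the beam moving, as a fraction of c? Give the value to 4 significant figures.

γ = Δt/τ₀ = 2.54/1.64 = 1.54878
β = √(1 − 1/γ²) = √(1 − 1/1.54878²) = 0.7636

β ≈ 0.7636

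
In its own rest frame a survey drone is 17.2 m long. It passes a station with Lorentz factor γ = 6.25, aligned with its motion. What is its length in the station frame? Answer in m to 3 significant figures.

γ = 6.25 (given)
Length contraction: L = L₀/γ = 17.2/6.25 = 2.75 m

L ≈ 2.75 m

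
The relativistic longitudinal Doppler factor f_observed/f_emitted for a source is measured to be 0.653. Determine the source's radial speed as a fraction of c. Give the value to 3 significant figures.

f_obs/f_src = √((1−β)/(1+β)) = 0.653  ⇒  (1−β)/(1+β) = 0.42641
β = |1 − D²|/(1 + D²) = |1 − 0.42641|/(1 + 0.42641) = 0.402

β ≈ 0.402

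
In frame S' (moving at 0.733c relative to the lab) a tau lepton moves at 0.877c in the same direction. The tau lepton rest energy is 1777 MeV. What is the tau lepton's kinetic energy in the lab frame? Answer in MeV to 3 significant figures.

u_lab = (0.877 + 0.733)/(1 + 0.877×0.733) = 0.980010
γ = 1/√(1 − 0.980010²) = 5.0264
K = (γ − 1)m₀c² = (5.0264 − 1) × 1777 = 4.0264 × 1777 = 7150 MeV

K ≈ 7150 MeV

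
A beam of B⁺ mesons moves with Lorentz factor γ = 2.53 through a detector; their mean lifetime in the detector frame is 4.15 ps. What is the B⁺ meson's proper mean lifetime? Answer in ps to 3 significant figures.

τ₀ ≈ 1.64 ps

γ = 2.53 (given)
Proper time: τ₀ = Δt/γ = 4.15/2.53 = 1.64 ps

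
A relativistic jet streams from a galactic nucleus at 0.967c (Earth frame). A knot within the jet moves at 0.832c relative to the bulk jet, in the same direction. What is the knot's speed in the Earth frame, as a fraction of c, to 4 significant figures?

Relativistic velocity addition: u = (u' + v)/(1 + u'v/c²)
= (0.832 + 0.967)/(1 + 0.832×0.967) = 1.799/1.80454 = 0.9969

u ≈ 0.9969c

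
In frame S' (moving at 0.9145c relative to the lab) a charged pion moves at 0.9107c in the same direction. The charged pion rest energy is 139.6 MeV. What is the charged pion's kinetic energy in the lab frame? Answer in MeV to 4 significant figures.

K ≈ 1391 MeV

u_lab = (0.9107 + 0.9145)/(1 + 0.9107×0.9145) = 0.9958342
γ = 1/√(1 − 0.9958342²) = 10.9671
K = (γ − 1)m₀c² = (10.9671 − 1) × 139.6 = 9.96707 × 139.6 = 1391 MeV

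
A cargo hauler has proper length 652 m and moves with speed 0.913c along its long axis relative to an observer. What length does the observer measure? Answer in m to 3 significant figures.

L ≈ 266 m

γ = 1/√(1 − 0.913²) = 2.4512
Length contraction: L = L₀/γ = 652/2.4512 = 266 m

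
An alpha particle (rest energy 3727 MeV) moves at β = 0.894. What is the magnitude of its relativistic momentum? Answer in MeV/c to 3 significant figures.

p ≈ 7440 MeV/c

γ = 1/√(1 − 0.894²) = 2.2318
p = γβm₀c = 2.2318 × 0.894 × 3727 MeV/c = 7440 MeV/c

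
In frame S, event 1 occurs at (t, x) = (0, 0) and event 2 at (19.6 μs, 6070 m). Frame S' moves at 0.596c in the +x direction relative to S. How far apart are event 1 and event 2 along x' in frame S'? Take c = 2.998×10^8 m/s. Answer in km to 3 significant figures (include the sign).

Δx' ≈ 3.20 km

γ = 1/√(1 − 0.596²) = 1.2454
Δx' = γ(Δx − vΔt) = 1.2454 × (6070 m − 0.596×(2.998×10^8 m/s)×19.6×10^-6 s)
= 1.2454 × (2567.9 m) = 3.20 km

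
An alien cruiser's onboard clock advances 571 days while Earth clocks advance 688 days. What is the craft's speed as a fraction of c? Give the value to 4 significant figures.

β ≈ 0.5578

γ = Δt/τ₀ = 688/571 = 1.20490
β = √(1 − 1/γ²) = √(1 − 1/1.20490²) = 0.5578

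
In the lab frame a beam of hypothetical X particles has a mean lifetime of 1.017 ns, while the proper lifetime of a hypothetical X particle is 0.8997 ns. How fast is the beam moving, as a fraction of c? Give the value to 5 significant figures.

γ = Δt/τ₀ = 1.017/0.8997 = 1.130377
β = √(1 − 1/γ²) = √(1 − 1/1.130377²) = 0.46624

β ≈ 0.46624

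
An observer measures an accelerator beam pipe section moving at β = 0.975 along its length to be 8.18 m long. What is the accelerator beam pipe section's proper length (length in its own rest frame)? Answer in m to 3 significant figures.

γ = 1/√(1 − 0.975²) = 4.5004
L₀ = γL = 4.5004 × 8.18 = 36.8 m

L₀ ≈ 36.8 m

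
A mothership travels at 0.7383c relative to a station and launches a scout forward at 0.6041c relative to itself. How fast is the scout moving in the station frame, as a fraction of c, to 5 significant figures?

u ≈ 0.92835c

Compose boost 2: (0.6041 + 0.7383)/(1 + 0.6041×0.7383) = 1.3424/1.446007 = 0.92835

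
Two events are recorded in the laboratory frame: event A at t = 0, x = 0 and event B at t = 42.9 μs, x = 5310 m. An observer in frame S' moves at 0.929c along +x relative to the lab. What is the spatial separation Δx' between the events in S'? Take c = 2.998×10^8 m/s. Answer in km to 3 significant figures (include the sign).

Δx' ≈ -17.9 km

γ = 1/√(1 − 0.929²) = 2.7021
Δx' = γ(Δx − vΔt) = 2.7021 × (5310 m − 0.929×(2.998×10^8 m/s)×42.9×10^-6 s)
= 2.7021 × (-6638.3 m) = -17.9 km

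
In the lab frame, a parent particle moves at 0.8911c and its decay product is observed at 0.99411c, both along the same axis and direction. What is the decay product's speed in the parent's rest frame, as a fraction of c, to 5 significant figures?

Inverse velocity addition: u' = (u − v)/(1 − uv/c²)
= (0.99411 − 0.8911)/(1 − 0.99411×0.8911) = 0.10301/0.1141486 = 0.90242

u' ≈ 0.90242c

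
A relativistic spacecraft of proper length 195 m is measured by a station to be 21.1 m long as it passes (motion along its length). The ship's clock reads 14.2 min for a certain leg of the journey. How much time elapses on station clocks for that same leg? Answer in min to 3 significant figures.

Length contraction ⇒ γ = L₀/L = 195/21.1 = 9.2417
Time dilation: Δt = γτ₀ = 9.2417 × 14.2 min = 131 min

Δt ≈ 131 min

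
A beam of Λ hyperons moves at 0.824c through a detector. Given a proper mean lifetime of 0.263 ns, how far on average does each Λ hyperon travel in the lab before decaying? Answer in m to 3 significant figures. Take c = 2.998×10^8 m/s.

d ≈ 0.115 m

γ = 1/√(1 − 0.824²) = 1.7649
Dilated lifetime: Δt = γτ₀ = 1.7649 × 0.263 ns = 0.46418 ns
d = vΔt = 0.824c × 0.46418 ns = 2.4704×10^8 m/s × 4.6418×10^-10 s = 0.115 m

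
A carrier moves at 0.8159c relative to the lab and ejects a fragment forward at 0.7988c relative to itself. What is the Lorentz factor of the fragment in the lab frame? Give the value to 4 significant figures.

γ ≈ 4.749

u_lab = (0.7988 + 0.8159)/(1 + 0.7988×0.8159) = 1.6147/1.651741 = 0.9775746
γ = 1/√(1 − 0.9775746²) = 4.749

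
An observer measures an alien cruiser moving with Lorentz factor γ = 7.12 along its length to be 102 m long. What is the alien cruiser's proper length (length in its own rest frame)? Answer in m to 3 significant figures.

γ = 7.12 (given)
L₀ = γL = 7.12 × 102 = 726 m

L₀ ≈ 726 m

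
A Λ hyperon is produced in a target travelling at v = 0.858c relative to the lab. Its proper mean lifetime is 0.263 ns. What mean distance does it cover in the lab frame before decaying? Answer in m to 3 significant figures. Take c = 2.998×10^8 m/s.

d ≈ 0.132 m

γ = 1/√(1 − 0.858²) = 1.9469
Dilated lifetime: Δt = γτ₀ = 1.9469 × 0.263 ns = 0.51202 ns
d = vΔt = 0.858c × 0.51202 ns = 2.5723×10^8 m/s × 5.1202×10^-10 s = 0.132 m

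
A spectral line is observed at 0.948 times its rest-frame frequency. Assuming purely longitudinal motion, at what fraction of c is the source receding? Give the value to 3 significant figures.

β ≈ 0.0534

f_obs/f_src = √((1−β)/(1+β)) = 0.948  ⇒  (1−β)/(1+β) = 0.89870
β = |1 − D²|/(1 + D²) = |1 − 0.89870|/(1 + 0.89870) = 0.0534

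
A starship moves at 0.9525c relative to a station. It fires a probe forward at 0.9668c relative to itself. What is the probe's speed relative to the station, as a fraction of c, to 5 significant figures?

u ≈ 0.99918c

Relativistic velocity addition: u = (u' + v)/(1 + u'v/c²)
= (0.9668 + 0.9525)/(1 + 0.9668×0.9525) = 1.9193/1.920877 = 0.99918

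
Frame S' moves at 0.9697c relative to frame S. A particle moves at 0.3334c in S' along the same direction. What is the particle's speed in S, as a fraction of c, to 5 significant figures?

u ≈ 0.98474c

Relativistic velocity addition: u = (u' + v)/(1 + u'v/c²)
= (0.3334 + 0.9697)/(1 + 0.3334×0.9697) = 1.3031/1.323298 = 0.98474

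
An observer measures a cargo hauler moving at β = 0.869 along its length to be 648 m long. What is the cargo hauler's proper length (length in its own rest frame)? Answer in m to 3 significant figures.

L₀ ≈ 1310 m

γ = 1/√(1 − 0.869²) = 2.0210
L₀ = γL = 2.0210 × 648 = 1310 m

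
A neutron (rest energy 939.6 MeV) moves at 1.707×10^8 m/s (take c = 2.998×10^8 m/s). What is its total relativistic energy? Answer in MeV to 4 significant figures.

E ≈ 1143 MeV

β = v/c = 1.707×10^8 / 2.998×10^8 = 0.569380
γ = 1/√(1 − 0.569380²) = 1.21643
E = γm₀c² = 1.21643 × 939.6 MeV = 1143 MeV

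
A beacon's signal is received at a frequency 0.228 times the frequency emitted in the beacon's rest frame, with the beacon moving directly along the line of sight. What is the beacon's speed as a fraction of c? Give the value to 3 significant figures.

β ≈ 0.901

f_obs/f_src = √((1−β)/(1+β)) = 0.228  ⇒  (1−β)/(1+β) = 0.051984
β = |1 − D²|/(1 + D²) = |1 − 0.051984|/(1 + 0.051984) = 0.901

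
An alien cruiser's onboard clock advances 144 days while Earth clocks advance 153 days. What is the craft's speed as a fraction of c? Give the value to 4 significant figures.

β ≈ 0.3379

γ = Δt/τ₀ = 153/144 = 1.06250
β = √(1 − 1/γ²) = √(1 − 1/1.06250²) = 0.3379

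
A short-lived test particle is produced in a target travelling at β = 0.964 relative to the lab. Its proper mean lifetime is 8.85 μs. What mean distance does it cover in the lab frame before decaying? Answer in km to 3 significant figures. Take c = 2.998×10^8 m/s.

d ≈ 9.62 km

γ = 1/√(1 − 0.964²) = 3.7608
Dilated lifetime: Δt = γτ₀ = 3.7608 × 8.85 μs = 33.283 μs
d = vΔt = 0.964c × 33.283 μs = 2.8901×10^8 m/s × 3.3283×10^-5 s = 9.62 km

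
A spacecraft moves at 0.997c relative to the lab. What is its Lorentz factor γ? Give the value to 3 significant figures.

γ = 1/√(1 − β²) = 1/√(1 − 0.997²) = 1/√(0.0059910) = 12.9

γ ≈ 12.9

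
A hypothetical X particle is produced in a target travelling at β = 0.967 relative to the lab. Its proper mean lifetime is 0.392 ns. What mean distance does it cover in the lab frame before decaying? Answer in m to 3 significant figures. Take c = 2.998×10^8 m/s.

γ = 1/√(1 − 0.967²) = 3.9250
Dilated lifetime: Δt = γτ₀ = 3.9250 × 0.392 ns = 1.5386 ns
d = vΔt = 0.967c × 1.5386 ns = 2.8991×10^8 m/s × 1.5386×10^-9 s = 0.446 m

d ≈ 0.446 m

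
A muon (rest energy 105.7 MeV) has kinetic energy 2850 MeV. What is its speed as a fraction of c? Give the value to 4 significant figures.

γ = 1 + K/(m₀c²) = 1 + 2850/105.7 = 27.9631
β = √(1 − 1/γ²) = 0.9994

β ≈ 0.9994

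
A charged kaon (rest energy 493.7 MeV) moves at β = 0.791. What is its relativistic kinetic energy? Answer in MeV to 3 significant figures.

K ≈ 313 MeV

γ = 1/√(1 − 0.791²) = 1.6345
K = (γ − 1)m₀c² = (1.6345 − 1) × 493.7 MeV = 0.63448 × 493.7 MeV = 313 MeV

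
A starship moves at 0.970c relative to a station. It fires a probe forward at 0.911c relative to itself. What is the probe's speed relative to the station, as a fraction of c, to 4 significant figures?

u ≈ 0.9986c

Relativistic velocity addition: u = (u' + v)/(1 + u'v/c²)
= (0.911 + 0.970)/(1 + 0.911×0.970) = 1.881/1.88367 = 0.9986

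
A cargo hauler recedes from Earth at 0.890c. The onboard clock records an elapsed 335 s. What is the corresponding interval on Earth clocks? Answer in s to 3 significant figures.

Δt ≈ 735 s

γ = 1/√(1 − 0.890²) = 2.1932
Time dilation: Δt = γτ₀ = 2.1932 × 335 s = 735 s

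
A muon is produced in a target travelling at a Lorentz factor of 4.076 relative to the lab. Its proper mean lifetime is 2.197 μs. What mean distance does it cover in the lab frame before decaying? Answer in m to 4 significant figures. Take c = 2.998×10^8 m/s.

d ≈ 2603 m

β = √(1 − 1/γ²) = √(1 − 1/4.076²) = 0.969437
Dilated lifetime: Δt = γτ₀ = 4.076 × 2.197 μs = 8.95497 μs
d = vΔt = 0.969437c × 8.95497 μs = 2.90637×10^8 m/s × 8.95497×10^-6 s = 2603 m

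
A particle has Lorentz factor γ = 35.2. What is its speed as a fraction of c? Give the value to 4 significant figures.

β ≈ 0.9996

β = √(1 − 1/γ²) = √(1 − 1/35.2²) = √(0.999193) = 0.9996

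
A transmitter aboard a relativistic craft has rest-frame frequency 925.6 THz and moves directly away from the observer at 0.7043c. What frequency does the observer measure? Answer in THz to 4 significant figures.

f_obs ≈ 385.5 THz

Relativistic Doppler: f_obs = f_src √((1−β)/(1+β))
= 925.6 × √(0.295700/1.70430) = 925.6 × 0.416536 = 385.5 THz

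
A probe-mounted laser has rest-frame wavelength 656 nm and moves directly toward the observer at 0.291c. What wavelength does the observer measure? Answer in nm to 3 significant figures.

Relativistic Doppler: λ_obs = λ_src √((1−β)/(1+β))
= 656 × √(0.70900/1.2910) = 656 × 0.74107 = 486 nm

λ_obs ≈ 486 nm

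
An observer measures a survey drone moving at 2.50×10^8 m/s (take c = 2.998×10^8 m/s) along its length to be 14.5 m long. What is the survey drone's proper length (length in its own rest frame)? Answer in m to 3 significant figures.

β = v/c = 2.50×10^8 / 2.998×10^8 = 0.83389
γ = 1/√(1 − 0.83389²) = 1.8118
L₀ = γL = 1.8118 × 14.5 = 26.3 m

L₀ ≈ 26.3 m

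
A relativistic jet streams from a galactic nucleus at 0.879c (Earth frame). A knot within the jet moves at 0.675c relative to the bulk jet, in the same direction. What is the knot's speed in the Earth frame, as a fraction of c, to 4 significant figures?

u ≈ 0.9753c

Relativistic velocity addition: u = (u' + v)/(1 + u'v/c²)
= (0.675 + 0.879)/(1 + 0.675×0.879) = 1.554/1.59333 = 0.9753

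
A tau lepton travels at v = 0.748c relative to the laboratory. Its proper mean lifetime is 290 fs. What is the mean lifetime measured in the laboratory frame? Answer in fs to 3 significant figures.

γ = 1/√(1 − 0.748²) = 1.5067
Time dilation: Δt = γτ₀ = 1.5067 × 290 fs = 437 fs

Δt ≈ 437 fs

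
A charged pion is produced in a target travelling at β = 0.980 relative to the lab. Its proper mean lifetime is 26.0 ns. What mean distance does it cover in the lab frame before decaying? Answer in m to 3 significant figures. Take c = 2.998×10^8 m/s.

d ≈ 38.4 m

γ = 1/√(1 − 0.980²) = 5.0252
Dilated lifetime: Δt = γτ₀ = 5.0252 × 26.0 ns = 130.65 ns
d = vΔt = 0.980c × 130.65 ns = 2.9380×10^8 m/s × 1.3065×10^-7 s = 38.4 m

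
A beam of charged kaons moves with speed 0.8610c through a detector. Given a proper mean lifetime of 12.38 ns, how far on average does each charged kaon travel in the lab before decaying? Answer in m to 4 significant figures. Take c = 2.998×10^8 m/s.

γ = 1/√(1 − 0.8610²) = 1.96616
Dilated lifetime: Δt = γτ₀ = 1.96616 × 12.38 ns = 24.3411 ns
d = vΔt = 0.8610c × 24.3411 ns = 2.58128×10^8 m/s × 2.43411×10^-8 s = 6.283 m

d ≈ 6.283 m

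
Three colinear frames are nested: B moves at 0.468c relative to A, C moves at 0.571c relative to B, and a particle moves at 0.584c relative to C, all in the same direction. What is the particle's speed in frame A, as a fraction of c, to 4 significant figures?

u ≈ 0.9493c

Compose boost 2: (0.571 + 0.468)/(1 + 0.571×0.468) = 1.039/1.26723 = 0.819900
Compose boost 3: (0.584 + 0.819900)/(1 + 0.584×0.819900) = 1.40390/1.47882 = 0.9493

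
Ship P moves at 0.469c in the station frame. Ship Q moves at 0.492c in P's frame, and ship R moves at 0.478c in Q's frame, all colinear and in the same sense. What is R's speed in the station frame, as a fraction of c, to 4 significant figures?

Compose boost 2: (0.492 + 0.469)/(1 + 0.492×0.469) = 0.9610/1.23075 = 0.780826
Compose boost 3: (0.478 + 0.780826)/(1 + 0.478×0.780826) = 1.25883/1.37323 = 0.9167

u ≈ 0.9167c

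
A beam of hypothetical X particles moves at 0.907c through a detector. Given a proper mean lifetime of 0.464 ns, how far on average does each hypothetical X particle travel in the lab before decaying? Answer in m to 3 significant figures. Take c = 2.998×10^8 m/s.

d ≈ 0.300 m

γ = 1/√(1 − 0.907²) = 2.3746
Dilated lifetime: Δt = γτ₀ = 2.3746 × 0.464 ns = 1.1018 ns
d = vΔt = 0.907c × 1.1018 ns = 2.7192×10^8 m/s × 1.1018×10^-9 s = 0.300 m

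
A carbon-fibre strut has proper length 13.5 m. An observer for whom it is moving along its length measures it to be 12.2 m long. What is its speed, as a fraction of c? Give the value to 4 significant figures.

γ = L₀/L = 13.5/12.2 = 1.10656
β = √(1 − 1/γ²) = 0.4282

β ≈ 0.4282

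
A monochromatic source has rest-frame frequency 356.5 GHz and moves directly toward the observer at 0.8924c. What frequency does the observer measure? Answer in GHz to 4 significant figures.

f_obs ≈ 1495 GHz

Relativistic Doppler: f_obs = f_src √((1+β)/(1−β))
= 356.5 × √(1.89240/0.107600) = 356.5 × 4.19373 = 1495 GHz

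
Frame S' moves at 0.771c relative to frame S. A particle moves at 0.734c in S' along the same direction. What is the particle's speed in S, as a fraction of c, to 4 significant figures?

u ≈ 0.9611c

Relativistic velocity addition: u = (u' + v)/(1 + u'v/c²)
= (0.734 + 0.771)/(1 + 0.734×0.771) = 1.505/1.56591 = 0.9611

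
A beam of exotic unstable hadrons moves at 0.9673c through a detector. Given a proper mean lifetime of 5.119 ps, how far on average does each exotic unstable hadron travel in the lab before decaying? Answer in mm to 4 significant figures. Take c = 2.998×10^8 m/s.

d ≈ 5.853 mm

γ = 1/√(1 − 0.9673²) = 3.94267
Dilated lifetime: Δt = γτ₀ = 3.94267 × 5.119 ps = 20.1825 ps
d = vΔt = 0.9673c × 20.1825 ps = 2.89997×10^8 m/s × 2.01825×10^-11 s = 5.853 mm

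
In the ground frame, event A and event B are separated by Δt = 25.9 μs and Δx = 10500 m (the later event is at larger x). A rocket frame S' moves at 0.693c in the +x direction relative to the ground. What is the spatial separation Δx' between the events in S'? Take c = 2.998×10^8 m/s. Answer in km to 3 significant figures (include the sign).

Δx' ≈ 7.10 km

γ = 1/√(1 − 0.693²) = 1.3871
Δx' = γ(Δx − vΔt) = 1.3871 × (10500 m − 0.693×(2.998×10^8 m/s)×25.9×10^-6 s)
= 1.3871 × (5119.0 m) = 7.10 km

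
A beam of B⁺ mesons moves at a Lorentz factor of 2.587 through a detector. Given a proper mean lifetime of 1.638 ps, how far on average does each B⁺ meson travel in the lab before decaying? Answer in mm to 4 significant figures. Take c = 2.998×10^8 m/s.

β = √(1 − 1/γ²) = √(1 − 1/2.587²) = 0.922269
Dilated lifetime: Δt = γτ₀ = 2.587 × 1.638 ps = 4.23751 ps
d = vΔt = 0.922269c × 4.23751 ps = 2.76496×10^8 m/s × 4.23751×10^-12 s = 1.172 mm

d ≈ 1.172 mm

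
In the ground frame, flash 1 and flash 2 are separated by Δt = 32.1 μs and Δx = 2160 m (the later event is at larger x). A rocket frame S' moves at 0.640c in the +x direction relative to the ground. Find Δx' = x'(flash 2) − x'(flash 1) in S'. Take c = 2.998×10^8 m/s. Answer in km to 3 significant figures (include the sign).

γ = 1/√(1 − 0.640²) = 1.3014
Δx' = γ(Δx − vΔt) = 1.3014 × (2160 m − 0.640×(2.998×10^8 m/s)×32.1×10^-6 s)
= 1.3014 × (-3999.1 m) = -5.20 km

Δx' ≈ -5.20 km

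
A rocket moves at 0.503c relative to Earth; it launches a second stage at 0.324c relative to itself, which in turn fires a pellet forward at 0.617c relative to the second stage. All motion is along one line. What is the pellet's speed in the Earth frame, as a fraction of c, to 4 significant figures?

u ≈ 0.9231c

Compose boost 2: (0.324 + 0.503)/(1 + 0.324×0.503) = 0.8270/1.16297 = 0.711109
Compose boost 3: (0.617 + 0.711109)/(1 + 0.617×0.711109) = 1.32811/1.43875 = 0.9231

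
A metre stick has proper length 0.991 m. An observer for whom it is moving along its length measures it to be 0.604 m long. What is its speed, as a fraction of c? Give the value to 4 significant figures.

β ≈ 0.7928

γ = L₀/L = 0.991/0.604 = 1.64073
β = √(1 − 1/γ²) = 0.7928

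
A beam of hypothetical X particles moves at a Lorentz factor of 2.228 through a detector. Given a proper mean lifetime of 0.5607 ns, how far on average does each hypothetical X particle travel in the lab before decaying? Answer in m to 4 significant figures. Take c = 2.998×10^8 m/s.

d ≈ 0.3347 m

β = √(1 − 1/γ²) = √(1 − 1/2.228²) = 0.893616
Dilated lifetime: Δt = γτ₀ = 2.228 × 0.5607 ns = 1.24924 ns
d = vΔt = 0.893616c × 1.24924 ns = 2.67906×10^8 m/s × 1.24924×10^-9 s = 0.3347 m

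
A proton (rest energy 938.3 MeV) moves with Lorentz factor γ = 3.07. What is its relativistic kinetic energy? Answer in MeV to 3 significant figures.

K ≈ 1940 MeV

γ = 3.07 (given)
K = (γ − 1)m₀c² = (3.07 − 1) × 938.3 MeV = 2.0700 × 938.3 MeV = 1940 MeV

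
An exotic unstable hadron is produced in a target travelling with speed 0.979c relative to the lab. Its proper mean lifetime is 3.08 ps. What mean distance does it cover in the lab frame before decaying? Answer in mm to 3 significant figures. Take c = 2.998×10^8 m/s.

d ≈ 4.43 mm

γ = 1/√(1 − 0.979²) = 4.9053
Dilated lifetime: Δt = γτ₀ = 4.9053 × 3.08 ps = 15.108 ps
d = vΔt = 0.979c × 15.108 ps = 2.9350×10^8 m/s × 1.5108×10^-11 s = 4.43 mm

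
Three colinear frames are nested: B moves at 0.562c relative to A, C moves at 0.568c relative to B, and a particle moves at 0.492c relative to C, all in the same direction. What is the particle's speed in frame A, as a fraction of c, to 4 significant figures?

Compose boost 2: (0.568 + 0.562)/(1 + 0.568×0.562) = 1.130/1.31922 = 0.856569
Compose boost 3: (0.492 + 0.856569)/(1 + 0.492×0.856569) = 1.34857/1.42143 = 0.9487

u ≈ 0.9487c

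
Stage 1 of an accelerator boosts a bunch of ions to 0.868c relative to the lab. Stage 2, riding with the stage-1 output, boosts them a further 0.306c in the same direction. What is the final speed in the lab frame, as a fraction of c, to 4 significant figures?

u ≈ 0.9276c

Compose boost 2: (0.306 + 0.868)/(1 + 0.306×0.868) = 1.174/1.26561 = 0.9276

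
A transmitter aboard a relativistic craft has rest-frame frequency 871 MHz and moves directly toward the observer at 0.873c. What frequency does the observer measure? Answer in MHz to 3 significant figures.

Relativistic Doppler: f_obs = f_src √((1+β)/(1−β))
= 871 × √(1.8730/0.12700) = 871 × 3.8403 = 3340 MHz

f_obs ≈ 3340 MHz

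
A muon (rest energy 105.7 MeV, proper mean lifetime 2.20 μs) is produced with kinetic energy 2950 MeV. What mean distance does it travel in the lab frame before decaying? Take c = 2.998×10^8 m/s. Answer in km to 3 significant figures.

γ = 1 + K/(m₀c²) = 1 + 2950/105.7 = 28.909
β = √(1 − 1/γ²) = 0.99940
Dilated lifetime: γτ₀ = 28.909 × 2.20 μs = 63.600 μs
d = βc·γτ₀ = 0.99940 × (2.998×10^8 m/s) × 6.3600×10^-5 s = 19.1 km

d ≈ 19.1 km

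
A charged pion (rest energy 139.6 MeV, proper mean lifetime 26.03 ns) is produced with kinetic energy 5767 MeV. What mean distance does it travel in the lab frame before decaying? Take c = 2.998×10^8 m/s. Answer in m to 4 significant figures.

d ≈ 330.1 m

γ = 1 + K/(m₀c²) = 1 + 5767/139.6 = 42.3109
β = √(1 − 1/γ²) = 0.999721
Dilated lifetime: γτ₀ = 42.3109 × 26.03 ns = 1101.35 ns
d = βc·γτ₀ = 0.999721 × (2.998×10^8 m/s) × 1.10135×10^-6 s = 330.1 m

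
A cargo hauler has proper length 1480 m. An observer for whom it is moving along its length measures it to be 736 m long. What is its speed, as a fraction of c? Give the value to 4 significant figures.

β ≈ 0.8676

γ = L₀/L = 1480/736 = 2.01087
β = √(1 − 1/γ²) = 0.8676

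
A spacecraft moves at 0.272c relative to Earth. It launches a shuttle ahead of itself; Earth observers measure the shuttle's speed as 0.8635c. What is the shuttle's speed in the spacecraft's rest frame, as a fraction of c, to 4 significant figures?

u' ≈ 0.7731c

Inverse velocity addition: u' = (u − v)/(1 − uv/c²)
= (0.8635 − 0.272)/(1 − 0.8635×0.272) = 0.5915/0.765128 = 0.7731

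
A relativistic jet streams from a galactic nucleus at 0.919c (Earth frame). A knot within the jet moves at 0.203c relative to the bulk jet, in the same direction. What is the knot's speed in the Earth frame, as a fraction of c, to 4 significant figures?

Relativistic velocity addition: u = (u' + v)/(1 + u'v/c²)
= (0.203 + 0.919)/(1 + 0.203×0.919) = 1.122/1.18656 = 0.9456

u ≈ 0.9456c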